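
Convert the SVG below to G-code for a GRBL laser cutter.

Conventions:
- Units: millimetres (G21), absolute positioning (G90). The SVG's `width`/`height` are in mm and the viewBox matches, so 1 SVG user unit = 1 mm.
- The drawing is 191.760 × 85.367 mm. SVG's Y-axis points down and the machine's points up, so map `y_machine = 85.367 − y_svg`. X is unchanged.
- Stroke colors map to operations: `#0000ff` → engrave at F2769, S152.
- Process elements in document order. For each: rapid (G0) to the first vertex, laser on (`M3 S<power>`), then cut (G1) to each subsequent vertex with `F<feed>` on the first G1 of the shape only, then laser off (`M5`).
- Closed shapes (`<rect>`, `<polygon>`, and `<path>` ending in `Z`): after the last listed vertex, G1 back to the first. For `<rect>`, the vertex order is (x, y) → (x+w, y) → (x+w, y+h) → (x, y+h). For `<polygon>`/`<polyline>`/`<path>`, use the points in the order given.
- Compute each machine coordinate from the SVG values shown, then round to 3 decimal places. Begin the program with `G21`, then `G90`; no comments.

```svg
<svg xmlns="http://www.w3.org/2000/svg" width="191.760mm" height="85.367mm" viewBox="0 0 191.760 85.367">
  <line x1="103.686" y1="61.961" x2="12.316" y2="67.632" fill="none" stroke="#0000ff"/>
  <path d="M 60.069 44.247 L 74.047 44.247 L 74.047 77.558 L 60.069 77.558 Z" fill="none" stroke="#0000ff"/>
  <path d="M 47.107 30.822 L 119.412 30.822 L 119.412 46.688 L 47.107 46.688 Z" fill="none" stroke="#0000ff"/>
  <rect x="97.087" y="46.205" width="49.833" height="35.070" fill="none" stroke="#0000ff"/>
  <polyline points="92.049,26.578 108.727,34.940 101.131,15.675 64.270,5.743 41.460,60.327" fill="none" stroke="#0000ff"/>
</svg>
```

G21
G90
G0 X103.686 Y23.406
M3 S152
G1 X12.316 Y17.735 F2769
M5
G0 X60.069 Y41.120
M3 S152
G1 X74.047 Y41.120 F2769
G1 X74.047 Y7.809
G1 X60.069 Y7.809
G1 X60.069 Y41.120
M5
G0 X47.107 Y54.545
M3 S152
G1 X119.412 Y54.545 F2769
G1 X119.412 Y38.679
G1 X47.107 Y38.679
G1 X47.107 Y54.545
M5
G0 X97.087 Y39.162
M3 S152
G1 X146.920 Y39.162 F2769
G1 X146.920 Y4.092
G1 X97.087 Y4.092
G1 X97.087 Y39.162
M5
G0 X92.049 Y58.789
M3 S152
G1 X108.727 Y50.427 F2769
G1 X101.131 Y69.692
G1 X64.270 Y79.624
G1 X41.460 Y25.040
M5

Since the viewBox matches the mm dimensions, user units are millimetres directly. The only transform is the Y-flip y_m = 85.367 − y_svg.

Shape 1 is a line segment drawn with `<line>`. Its stroke #0000ff means engrave at S152, F2769. After flipping Y the toolpath is (103.686,23.406) → (12.316,17.735).

Shape 2 is a rectangle drawn with `<path>`. Its stroke #0000ff means engrave at S152, F2769. After flipping Y the toolpath is (60.069,41.120) → (74.047,41.120) → (74.047,7.809) → (60.069,7.809) → (60.069,41.120), returning to the start.

Shape 3 is a rectangle drawn with `<path>`. Its stroke #0000ff means engrave at S152, F2769. After flipping Y the toolpath is (47.107,54.545) → (119.412,54.545) → (119.412,38.679) → (47.107,38.679) → (47.107,54.545), returning to the start.

Shape 4 is a rectangle drawn with `<rect>`. Its stroke #0000ff means engrave at S152, F2769. After flipping Y the toolpath is (97.087,39.162) → (146.920,39.162) → (146.920,4.092) → (97.087,4.092) → (97.087,39.162), returning to the start.

Shape 5 is a open polyline drawn with `<polyline>`. Its stroke #0000ff means engrave at S152, F2769. After flipping Y the toolpath is (92.049,58.789) → (108.727,50.427) → (101.131,69.692) → (64.270,79.624) → (41.460,25.040).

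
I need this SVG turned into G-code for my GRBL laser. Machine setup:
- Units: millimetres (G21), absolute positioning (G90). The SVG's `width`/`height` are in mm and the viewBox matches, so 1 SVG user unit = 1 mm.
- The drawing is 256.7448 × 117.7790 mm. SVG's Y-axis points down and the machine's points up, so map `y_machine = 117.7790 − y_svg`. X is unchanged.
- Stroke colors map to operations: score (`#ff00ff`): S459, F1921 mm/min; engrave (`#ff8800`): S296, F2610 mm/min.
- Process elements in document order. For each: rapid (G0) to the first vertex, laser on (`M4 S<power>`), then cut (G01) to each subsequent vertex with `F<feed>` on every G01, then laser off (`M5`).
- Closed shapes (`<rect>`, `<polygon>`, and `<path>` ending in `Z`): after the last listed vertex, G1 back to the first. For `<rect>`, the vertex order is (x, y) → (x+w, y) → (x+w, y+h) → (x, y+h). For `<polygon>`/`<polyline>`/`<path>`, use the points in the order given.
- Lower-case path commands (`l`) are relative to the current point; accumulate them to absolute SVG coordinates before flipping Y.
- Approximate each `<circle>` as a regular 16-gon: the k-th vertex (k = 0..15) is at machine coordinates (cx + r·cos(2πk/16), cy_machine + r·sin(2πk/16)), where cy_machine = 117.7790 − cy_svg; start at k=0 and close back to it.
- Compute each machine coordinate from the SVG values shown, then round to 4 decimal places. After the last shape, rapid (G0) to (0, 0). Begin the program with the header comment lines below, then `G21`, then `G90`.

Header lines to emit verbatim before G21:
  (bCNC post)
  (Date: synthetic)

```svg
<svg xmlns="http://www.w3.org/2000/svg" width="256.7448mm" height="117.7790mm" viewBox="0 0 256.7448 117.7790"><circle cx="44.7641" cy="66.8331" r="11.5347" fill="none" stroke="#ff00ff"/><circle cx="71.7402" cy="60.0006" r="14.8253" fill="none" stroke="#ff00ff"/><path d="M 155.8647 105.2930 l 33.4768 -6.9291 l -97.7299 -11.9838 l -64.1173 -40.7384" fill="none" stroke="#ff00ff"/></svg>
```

(bCNC post)
(Date: synthetic)
G21
G90
G0 X56.2988 Y50.9459
M4 S459
G01 X55.4208 Y55.3600 F1921
G01 X52.9204 Y59.1022 F1921
G01 X49.1782 Y61.6026 F1921
G01 X44.7641 Y62.4806 F1921
G01 X40.3500 Y61.6026 F1921
G01 X36.6078 Y59.1022 F1921
G01 X34.1074 Y55.3600 F1921
G01 X33.2294 Y50.9459 F1921
G01 X34.1074 Y46.5318 F1921
G01 X36.6078 Y42.7896 F1921
G01 X40.3500 Y40.2892 F1921
G01 X44.7641 Y39.4112 F1921
G01 X49.1782 Y40.2892 F1921
G01 X52.9204 Y42.7896 F1921
G01 X55.4208 Y46.5318 F1921
G01 X56.2988 Y50.9459 F1921
M5
G0 X86.5655 Y57.7784
M4 S459
G01 X85.4370 Y63.4518 F1921
G01 X82.2233 Y68.2615 F1921
G01 X77.4136 Y71.4752 F1921
G01 X71.7402 Y72.6037 F1921
G01 X66.0668 Y71.4752 F1921
G01 X61.2571 Y68.2615 F1921
G01 X58.0434 Y63.4518 F1921
G01 X56.9149 Y57.7784 F1921
G01 X58.0434 Y52.1050 F1921
G01 X61.2571 Y47.2953 F1921
G01 X66.0668 Y44.0816 F1921
G01 X71.7402 Y42.9531 F1921
G01 X77.4136 Y44.0816 F1921
G01 X82.2233 Y47.2953 F1921
G01 X85.4370 Y52.1050 F1921
G01 X86.5655 Y57.7784 F1921
M5
G0 X155.8647 Y12.4860
M4 S459
G01 X189.3415 Y19.4151 F1921
G01 X91.6116 Y31.3989 F1921
G01 X27.4943 Y72.1373 F1921
M5
G0 X0.0000 Y0.0000

Since the viewBox matches the mm dimensions, user units are millimetres directly. The only transform is the Y-flip y_m = 117.7790 − y_svg.

Shape 1 is a circle drawn with `<circle>`. Its stroke #ff00ff means score at S459, F1921. After flipping Y the toolpath is (56.2988,50.9459) → (55.4208,55.3600) → (52.9204,59.1022) → (49.1782,61.6026) → (44.7641,62.4806) → (40.3500,61.6026) → (36.6078,59.1022) → (34.1074,55.3600) → (33.2294,50.9459) → (34.1074,46.5318) → (36.6078,42.7896) → (40.3500,40.2892) → (44.7641,39.4112) → (49.1782,40.2892) → (52.9204,42.7896) → (55.4208,46.5318) → (56.2988,50.9459), returning to the start.

Shape 2 is a circle drawn with `<circle>`. Its stroke #ff00ff means score at S459, F1921. After flipping Y the toolpath is (86.5655,57.7784) → (85.4370,63.4518) → (82.2233,68.2615) → (77.4136,71.4752) → (71.7402,72.6037) → (66.0668,71.4752) → (61.2571,68.2615) → (58.0434,63.4518) → (56.9149,57.7784) → (58.0434,52.1050) → (61.2571,47.2953) → (66.0668,44.0816) → (71.7402,42.9531) → (77.4136,44.0816) → (82.2233,47.2953) → (85.4370,52.1050) → (86.5655,57.7784), returning to the start.

Shape 3 is a open polyline drawn with `<path>`. Its stroke #ff00ff means score at S459, F1921. After flipping Y the toolpath is (155.8647,12.4860) → (189.3415,19.4151) → (91.6116,31.3989) → (27.4943,72.1373).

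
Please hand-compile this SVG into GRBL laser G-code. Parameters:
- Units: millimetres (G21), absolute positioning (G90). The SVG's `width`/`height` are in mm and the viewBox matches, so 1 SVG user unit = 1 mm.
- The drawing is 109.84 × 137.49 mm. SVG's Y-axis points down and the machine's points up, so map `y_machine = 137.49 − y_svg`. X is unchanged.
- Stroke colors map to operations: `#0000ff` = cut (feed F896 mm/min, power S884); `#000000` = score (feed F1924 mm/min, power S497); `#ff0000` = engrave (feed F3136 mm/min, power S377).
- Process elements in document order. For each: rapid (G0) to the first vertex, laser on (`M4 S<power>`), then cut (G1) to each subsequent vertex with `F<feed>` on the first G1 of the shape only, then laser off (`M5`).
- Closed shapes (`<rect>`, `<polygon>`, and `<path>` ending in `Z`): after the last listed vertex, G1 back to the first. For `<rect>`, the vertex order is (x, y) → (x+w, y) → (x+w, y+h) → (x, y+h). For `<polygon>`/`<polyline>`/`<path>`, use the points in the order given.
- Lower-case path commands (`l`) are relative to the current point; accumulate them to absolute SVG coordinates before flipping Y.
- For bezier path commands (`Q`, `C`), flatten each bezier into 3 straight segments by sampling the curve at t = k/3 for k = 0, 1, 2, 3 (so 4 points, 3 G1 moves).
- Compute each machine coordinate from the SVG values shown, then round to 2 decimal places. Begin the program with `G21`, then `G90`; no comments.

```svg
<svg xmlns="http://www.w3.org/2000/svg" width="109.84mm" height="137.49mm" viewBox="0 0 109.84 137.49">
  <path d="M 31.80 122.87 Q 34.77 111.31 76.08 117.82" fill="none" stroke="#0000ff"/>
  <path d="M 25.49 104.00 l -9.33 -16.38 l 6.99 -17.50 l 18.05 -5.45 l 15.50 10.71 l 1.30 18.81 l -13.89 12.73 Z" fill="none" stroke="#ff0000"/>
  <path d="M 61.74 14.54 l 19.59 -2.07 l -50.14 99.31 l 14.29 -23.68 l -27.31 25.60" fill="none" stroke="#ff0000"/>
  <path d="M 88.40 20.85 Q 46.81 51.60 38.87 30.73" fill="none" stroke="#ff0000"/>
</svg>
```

G21
G90
G0 X31.80 Y14.62
M4 S884
G1 X38.04 Y20.32 F896
G1 X52.80 Y22.00
G1 X76.08 Y19.67
M5
G0 X25.49 Y33.49
M4 S377
G1 X16.16 Y49.87 F3136
G1 X23.15 Y67.37
G1 X41.20 Y72.82
G1 X56.70 Y62.11
G1 X58.00 Y43.30
G1 X44.11 Y30.57
G1 X25.49 Y33.49
M5
G0 X61.74 Y122.95
M4 S377
G1 X81.33 Y125.02 F3136
G1 X31.19 Y25.71
G1 X45.48 Y49.39
G1 X18.17 Y23.79
M5
G0 X88.40 Y116.64
M4 S377
G1 X64.41 Y101.88 F3136
G1 X47.90 Y98.58
G1 X38.87 Y106.76
M5

1 u = 1 mm; y_m = 137.49 − y.

[1] `<path>` quadratic bezier, #0000ff→cut S884 F896: (31.80,14.62) → (38.04,20.32) → (52.80,22.00) → (76.08,19.67)

[2] `<path>` regular polygon, #ff0000→engrave S377 F3136: (25.49,33.49) → (16.16,49.87) → (23.15,67.37) → (41.20,72.82) → (56.70,62.11) → (58.00,43.30) → (44.11,30.57) → (25.49,33.49) (closed)

[3] `<path>` open polyline, #ff0000→engrave S377 F3136: (61.74,122.95) → (81.33,125.02) → (31.19,25.71) → (45.48,49.39) → (18.17,23.79)

[4] `<path>` quadratic bezier, #ff0000→engrave S377 F3136: (88.40,116.64) → (64.41,101.88) → (47.90,98.58) → (38.87,106.76)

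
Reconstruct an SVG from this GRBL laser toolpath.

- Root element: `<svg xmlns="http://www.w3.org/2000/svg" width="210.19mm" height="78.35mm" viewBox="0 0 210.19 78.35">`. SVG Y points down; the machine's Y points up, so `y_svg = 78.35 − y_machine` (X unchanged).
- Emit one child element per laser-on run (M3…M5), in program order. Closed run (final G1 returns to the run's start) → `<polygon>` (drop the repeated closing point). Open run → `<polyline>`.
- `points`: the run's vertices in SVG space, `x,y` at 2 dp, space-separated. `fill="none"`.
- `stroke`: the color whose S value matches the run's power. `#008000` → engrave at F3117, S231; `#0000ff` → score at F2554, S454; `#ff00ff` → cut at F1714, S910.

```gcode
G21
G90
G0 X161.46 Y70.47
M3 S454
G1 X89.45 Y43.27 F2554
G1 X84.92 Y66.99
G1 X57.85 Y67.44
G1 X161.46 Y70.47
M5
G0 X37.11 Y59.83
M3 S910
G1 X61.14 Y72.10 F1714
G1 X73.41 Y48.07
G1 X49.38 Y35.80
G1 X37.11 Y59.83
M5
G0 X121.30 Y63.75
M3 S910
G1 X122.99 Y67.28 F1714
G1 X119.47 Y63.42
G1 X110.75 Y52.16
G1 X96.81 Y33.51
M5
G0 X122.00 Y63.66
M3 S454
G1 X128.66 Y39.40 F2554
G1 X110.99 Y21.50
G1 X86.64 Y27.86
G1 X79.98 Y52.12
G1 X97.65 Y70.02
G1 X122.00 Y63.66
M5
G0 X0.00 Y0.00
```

Each laser-on run becomes one SVG element. Flip Y back into SVG space with y_svg = 78.35 − y_machine.

Run 1: the run's S454 means `#0000ff` (score). The run returns to its start, so emit a `<polygon>` with points (Y-flipped): 161.46,7.88 89.45,35.08 84.92,11.36 57.85,10.91.

Run 2: the run's S910 means `#ff00ff` (cut). The run returns to its start, so emit a `<polygon>` with points (Y-flipped): 37.11,18.52 61.14,6.25 73.41,30.28 49.38,42.55.

Run 3: the run's S910 means `#ff00ff` (cut). The run is open, so emit a `<polyline>` with points (Y-flipped): 121.30,14.60 122.99,11.07 119.47,14.93 110.75,26.19 96.81,44.84.

Run 4: S454 ⇒ score layer `#0000ff`. The run returns to its start, so emit a `<polygon>` with points (Y-flipped): 122.00,14.69 128.66,38.95 110.99,56.85 86.64,50.49 79.98,26.23 97.65,8.33.

<svg xmlns="http://www.w3.org/2000/svg" width="210.19mm" height="78.35mm" viewBox="0 0 210.19 78.35">
  <polygon points="161.46,7.88 89.45,35.08 84.92,11.36 57.85,10.91" fill="none" stroke="#0000ff"/>
  <polygon points="37.11,18.52 61.14,6.25 73.41,30.28 49.38,42.55" fill="none" stroke="#ff00ff"/>
  <polyline points="121.30,14.60 122.99,11.07 119.47,14.93 110.75,26.19 96.81,44.84" fill="none" stroke="#ff00ff"/>
  <polygon points="122.00,14.69 128.66,38.95 110.99,56.85 86.64,50.49 79.98,26.23 97.65,8.33" fill="none" stroke="#0000ff"/>
</svg>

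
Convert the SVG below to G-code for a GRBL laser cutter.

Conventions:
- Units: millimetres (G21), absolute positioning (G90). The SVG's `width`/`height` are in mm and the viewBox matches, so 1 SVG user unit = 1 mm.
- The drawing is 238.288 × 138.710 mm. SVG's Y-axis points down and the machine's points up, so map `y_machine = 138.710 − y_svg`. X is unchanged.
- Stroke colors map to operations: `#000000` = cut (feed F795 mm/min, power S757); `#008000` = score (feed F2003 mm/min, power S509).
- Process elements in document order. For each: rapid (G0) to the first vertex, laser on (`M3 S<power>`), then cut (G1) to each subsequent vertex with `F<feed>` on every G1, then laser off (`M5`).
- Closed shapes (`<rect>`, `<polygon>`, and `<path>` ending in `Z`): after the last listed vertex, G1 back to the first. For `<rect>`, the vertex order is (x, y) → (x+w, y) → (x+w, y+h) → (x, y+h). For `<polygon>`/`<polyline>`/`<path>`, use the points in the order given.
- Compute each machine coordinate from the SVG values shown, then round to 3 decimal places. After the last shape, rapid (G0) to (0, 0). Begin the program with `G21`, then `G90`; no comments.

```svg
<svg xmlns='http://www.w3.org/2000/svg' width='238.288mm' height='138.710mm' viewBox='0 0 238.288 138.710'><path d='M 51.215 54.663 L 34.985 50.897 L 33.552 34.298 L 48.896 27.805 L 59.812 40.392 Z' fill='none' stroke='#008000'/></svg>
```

Since the viewBox matches the mm dimensions, user units are millimetres directly. The only transform is the Y-flip y_m = 138.710 − y_svg.

Shape 1 is a regular polygon drawn with `<path>`. Its stroke #008000 means score at S509, F2003. After flipping Y the toolpath is (51.215,84.047) → (34.985,87.813) → (33.552,104.412) → (48.896,110.905) → (59.812,98.318) → (51.215,84.047), returning to the start.

G21
G90
G0 X51.215 Y84.047
M3 S509
G1 X34.985 Y87.813 F2003
G1 X33.552 Y104.412 F2003
G1 X48.896 Y110.905 F2003
G1 X59.812 Y98.318 F2003
G1 X51.215 Y84.047 F2003
M5
G0 X0.000 Y0.000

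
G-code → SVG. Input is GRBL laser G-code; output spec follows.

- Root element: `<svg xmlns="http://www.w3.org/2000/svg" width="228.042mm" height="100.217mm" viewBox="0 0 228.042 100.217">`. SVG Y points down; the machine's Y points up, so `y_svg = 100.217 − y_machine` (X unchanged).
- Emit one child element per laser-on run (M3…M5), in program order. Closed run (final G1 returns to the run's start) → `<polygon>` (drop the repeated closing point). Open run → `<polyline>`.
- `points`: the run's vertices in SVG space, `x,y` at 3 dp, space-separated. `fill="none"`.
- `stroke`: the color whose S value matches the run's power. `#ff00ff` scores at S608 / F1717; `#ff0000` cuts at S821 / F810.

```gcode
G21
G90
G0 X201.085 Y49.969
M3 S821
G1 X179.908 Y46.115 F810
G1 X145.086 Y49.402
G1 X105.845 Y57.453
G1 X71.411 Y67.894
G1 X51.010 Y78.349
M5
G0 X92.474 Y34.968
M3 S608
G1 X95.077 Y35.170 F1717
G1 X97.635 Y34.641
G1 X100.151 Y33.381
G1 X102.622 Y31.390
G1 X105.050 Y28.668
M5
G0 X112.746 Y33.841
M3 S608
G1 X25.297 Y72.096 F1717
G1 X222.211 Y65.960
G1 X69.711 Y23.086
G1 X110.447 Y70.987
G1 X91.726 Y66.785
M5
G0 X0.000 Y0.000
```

Each laser-on run becomes one SVG element. Flip Y back into SVG space with y_svg = 100.217 − y_machine.

Run 1: S821 ⇒ cut layer `#ff0000`. The run is open, so emit a `<polyline>` with points (Y-flipped): 201.085,50.248 179.908,54.102 145.086,50.815 105.845,42.764 71.411,32.323 51.010,21.868.

Run 2: the run's S608 means `#ff00ff` (score). The run is open, so emit a `<polyline>` with points (Y-flipped): 92.474,65.249 95.077,65.047 97.635,65.576 100.151,66.836 102.622,68.827 105.050,71.549.

Run 3: the run's S608 means `#ff00ff` (score). The run is open, so emit a `<polyline>` with points (Y-flipped): 112.746,66.376 25.297,28.121 222.211,34.257 69.711,77.131 110.447,29.230 91.726,33.432.

<svg xmlns="http://www.w3.org/2000/svg" width="228.042mm" height="100.217mm" viewBox="0 0 228.042 100.217">
  <polyline points="201.085,50.248 179.908,54.102 145.086,50.815 105.845,42.764 71.411,32.323 51.010,21.868" fill="none" stroke="#ff0000"/>
  <polyline points="92.474,65.249 95.077,65.047 97.635,65.576 100.151,66.836 102.622,68.827 105.050,71.549" fill="none" stroke="#ff00ff"/>
  <polyline points="112.746,66.376 25.297,28.121 222.211,34.257 69.711,77.131 110.447,29.230 91.726,33.432" fill="none" stroke="#ff00ff"/>
</svg>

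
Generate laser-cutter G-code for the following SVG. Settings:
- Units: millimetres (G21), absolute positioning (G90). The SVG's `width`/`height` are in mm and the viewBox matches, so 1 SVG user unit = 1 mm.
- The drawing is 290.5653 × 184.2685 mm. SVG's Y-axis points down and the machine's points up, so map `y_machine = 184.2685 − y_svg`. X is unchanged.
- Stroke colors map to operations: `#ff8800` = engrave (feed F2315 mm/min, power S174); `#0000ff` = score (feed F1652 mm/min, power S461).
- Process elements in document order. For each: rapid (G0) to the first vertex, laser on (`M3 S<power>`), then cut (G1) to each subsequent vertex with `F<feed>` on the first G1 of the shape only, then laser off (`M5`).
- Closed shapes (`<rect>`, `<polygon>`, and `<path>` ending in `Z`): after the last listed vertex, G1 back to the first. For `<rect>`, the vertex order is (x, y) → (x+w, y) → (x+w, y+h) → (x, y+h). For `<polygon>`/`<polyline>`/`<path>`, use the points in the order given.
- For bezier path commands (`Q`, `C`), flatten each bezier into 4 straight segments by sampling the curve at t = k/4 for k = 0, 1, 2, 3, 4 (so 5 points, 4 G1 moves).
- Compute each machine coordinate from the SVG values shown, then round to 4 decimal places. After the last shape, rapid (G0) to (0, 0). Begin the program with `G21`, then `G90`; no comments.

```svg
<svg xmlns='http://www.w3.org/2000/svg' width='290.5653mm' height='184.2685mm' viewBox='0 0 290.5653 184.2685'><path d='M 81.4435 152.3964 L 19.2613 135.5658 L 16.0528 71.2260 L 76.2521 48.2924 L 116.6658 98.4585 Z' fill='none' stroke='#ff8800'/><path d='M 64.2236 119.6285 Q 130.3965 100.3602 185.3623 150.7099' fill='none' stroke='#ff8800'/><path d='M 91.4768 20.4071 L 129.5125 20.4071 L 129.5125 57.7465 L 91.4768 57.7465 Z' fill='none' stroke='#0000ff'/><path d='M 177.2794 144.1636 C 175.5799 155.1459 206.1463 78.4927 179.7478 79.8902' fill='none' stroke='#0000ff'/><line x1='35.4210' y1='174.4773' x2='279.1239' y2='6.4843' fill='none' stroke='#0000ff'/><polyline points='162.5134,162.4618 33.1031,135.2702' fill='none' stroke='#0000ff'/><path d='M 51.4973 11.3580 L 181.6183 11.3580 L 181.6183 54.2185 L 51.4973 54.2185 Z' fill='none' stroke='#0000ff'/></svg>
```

G21
G90
G0 X81.4435 Y31.8721
M3 S174
G1 X19.2613 Y48.7027 F2315
G1 X16.0528 Y113.0425
G1 X76.2521 Y135.9761
G1 X116.6658 Y85.8100
G1 X81.4435 Y31.8721
M5
G0 X64.2236 Y64.6400
M3 S174
G1 X96.6096 Y69.9230 F2315
G1 X127.5947 Y66.5038
G1 X157.1790 Y54.3823
G1 X185.3623 Y33.5586
M5
G0 X91.4768 Y163.8614
M3 S461
G1 X129.5125 Y163.8614 F1652
G1 X129.5125 Y126.5220
G1 X91.4768 Y126.5220
G1 X91.4768 Y163.8614
M5
G0 X177.2794 Y40.1049
M3 S461
G1 X180.6604 Y45.7110 F1652
G1 X187.7757 Y68.6473
G1 X190.2600 Y93.3808
G1 X179.7478 Y104.3783
M5
G0 X35.4210 Y9.7912
M3 S461
G1 X279.1239 Y177.7842 F1652
M5
G0 X162.5134 Y21.8067
M3 S461
G1 X33.1031 Y48.9983 F1652
M5
G0 X51.4973 Y172.9105
M3 S461
G1 X181.6183 Y172.9105 F1652
G1 X181.6183 Y130.0500
G1 X51.4973 Y130.0500
G1 X51.4973 Y172.9105
M5
G0 X0.0000 Y0.0000

1 u = 1 mm; y_m = 184.2685 − y.

[1] `<path>` regular polygon, #ff8800→engrave S174 F2315: (81.4435,31.8721) → (19.2613,48.7027) → (16.0528,113.0425) → (76.2521,135.9761) → (116.6658,85.8100) → (81.4435,31.8721) (closed)

[2] `<path>` quadratic bezier, #ff8800→engrave S174 F2315: (64.2236,64.6400) → (96.6096,69.9230) → (127.5947,66.5038) → (157.1790,54.3823) → (185.3623,33.5586)

[3] `<path>` rectangle, #0000ff→score S461 F1652: (91.4768,163.8614) → (129.5125,163.8614) → (129.5125,126.5220) → (91.4768,126.5220) → (91.4768,163.8614) (closed)

[4] `<path>` cubic bezier, #0000ff→score S461 F1652: (177.2794,40.1049) → (180.6604,45.7110) → (187.7757,68.6473) → (190.2600,93.3808) → (179.7478,104.3783)

[5] `<line>` line segment, #0000ff→score S461 F1652: (35.4210,9.7912) → (279.1239,177.7842)

[6] `<polyline>` line segment, #0000ff→score S461 F1652: (162.5134,21.8067) → (33.1031,48.9983)

[7] `<path>` rectangle, #0000ff→score S461 F1652: (51.4973,172.9105) → (181.6183,172.9105) → (181.6183,130.0500) → (51.4973,130.0500) → (51.4973,172.9105) (closed)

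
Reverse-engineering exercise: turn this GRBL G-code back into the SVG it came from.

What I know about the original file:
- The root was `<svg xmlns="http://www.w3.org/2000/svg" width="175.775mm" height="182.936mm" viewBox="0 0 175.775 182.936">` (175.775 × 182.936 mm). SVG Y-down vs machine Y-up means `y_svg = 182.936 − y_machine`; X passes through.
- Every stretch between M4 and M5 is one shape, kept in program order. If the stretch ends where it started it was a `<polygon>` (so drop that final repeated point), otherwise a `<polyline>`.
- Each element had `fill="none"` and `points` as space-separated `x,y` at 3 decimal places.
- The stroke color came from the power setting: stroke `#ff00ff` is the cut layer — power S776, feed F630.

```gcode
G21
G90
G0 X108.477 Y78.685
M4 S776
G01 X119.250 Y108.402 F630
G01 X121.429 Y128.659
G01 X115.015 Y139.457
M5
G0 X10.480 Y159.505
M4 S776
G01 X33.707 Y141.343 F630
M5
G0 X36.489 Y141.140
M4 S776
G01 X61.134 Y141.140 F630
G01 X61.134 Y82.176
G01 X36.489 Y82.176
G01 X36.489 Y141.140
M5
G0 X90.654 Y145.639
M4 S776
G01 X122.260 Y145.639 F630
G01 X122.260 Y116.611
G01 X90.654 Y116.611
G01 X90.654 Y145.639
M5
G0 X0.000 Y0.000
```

<svg xmlns="http://www.w3.org/2000/svg" width="175.775mm" height="182.936mm" viewBox="0 0 175.775 182.936">
  <polyline points="108.477,104.251 119.250,74.534 121.429,54.277 115.015,43.479" fill="none" stroke="#ff00ff"/>
  <polyline points="10.480,23.431 33.707,41.593" fill="none" stroke="#ff00ff"/>
  <polygon points="36.489,41.796 61.134,41.796 61.134,100.760 36.489,100.760" fill="none" stroke="#ff00ff"/>
  <polygon points="90.654,37.297 122.260,37.297 122.260,66.325 90.654,66.325" fill="none" stroke="#ff00ff"/>
</svg>

Machine Y-up, SVG Y-down with viewBox height 182.936, so y_svg = 182.936 − y_machine; X carries over. Every run uses S776, so all elements get stroke `#ff00ff` (cut).

Run 1: The run is open, so emit a `<polyline>` with points (Y-flipped): 108.477,104.251 119.250,74.534 121.429,54.277 115.015,43.479.

Run 2: The run is open, so emit a `<polyline>` with points (Y-flipped): 10.480,23.431 33.707,41.593.

Run 3: The run returns to its start, so emit a `<polygon>` with points (Y-flipped): 36.489,41.796 61.134,41.796 61.134,100.760 36.489,100.760.

Run 4: The run returns to its start, so emit a `<polygon>` with points (Y-flipped): 90.654,37.297 122.260,37.297 122.260,66.325 90.654,66.325.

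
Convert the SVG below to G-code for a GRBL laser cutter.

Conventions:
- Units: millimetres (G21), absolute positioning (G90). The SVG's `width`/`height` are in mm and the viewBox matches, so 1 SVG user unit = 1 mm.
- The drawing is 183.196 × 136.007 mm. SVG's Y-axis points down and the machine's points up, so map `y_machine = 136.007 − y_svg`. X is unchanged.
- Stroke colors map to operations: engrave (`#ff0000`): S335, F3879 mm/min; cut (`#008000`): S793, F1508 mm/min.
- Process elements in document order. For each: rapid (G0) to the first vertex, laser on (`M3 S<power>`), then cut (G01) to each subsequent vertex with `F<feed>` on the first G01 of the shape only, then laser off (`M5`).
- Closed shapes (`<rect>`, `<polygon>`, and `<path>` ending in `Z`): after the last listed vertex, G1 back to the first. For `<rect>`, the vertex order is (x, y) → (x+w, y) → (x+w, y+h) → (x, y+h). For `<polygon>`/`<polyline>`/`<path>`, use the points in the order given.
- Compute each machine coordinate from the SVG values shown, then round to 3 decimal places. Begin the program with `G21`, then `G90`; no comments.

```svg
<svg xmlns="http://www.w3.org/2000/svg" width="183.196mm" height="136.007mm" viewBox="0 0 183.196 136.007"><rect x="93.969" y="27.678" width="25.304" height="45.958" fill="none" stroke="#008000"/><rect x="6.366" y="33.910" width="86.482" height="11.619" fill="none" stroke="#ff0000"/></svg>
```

1 u = 1 mm; y_m = 136.007 − y.

[1] `<rect>` rectangle, #008000→cut S793 F1508: (93.969,108.329) → (119.273,108.329) → (119.273,62.371) → (93.969,62.371) → (93.969,108.329) (closed)

[2] `<rect>` rectangle, #ff0000→engrave S335 F3879: (6.366,102.097) → (92.848,102.097) → (92.848,90.478) → (6.366,90.478) → (6.366,102.097) (closed)

G21
G90
G0 X93.969 Y108.329
M3 S793
G01 X119.273 Y108.329 F1508
G01 X119.273 Y62.371
G01 X93.969 Y62.371
G01 X93.969 Y108.329
M5
G0 X6.366 Y102.097
M3 S335
G01 X92.848 Y102.097 F3879
G01 X92.848 Y90.478
G01 X6.366 Y90.478
G01 X6.366 Y102.097
M5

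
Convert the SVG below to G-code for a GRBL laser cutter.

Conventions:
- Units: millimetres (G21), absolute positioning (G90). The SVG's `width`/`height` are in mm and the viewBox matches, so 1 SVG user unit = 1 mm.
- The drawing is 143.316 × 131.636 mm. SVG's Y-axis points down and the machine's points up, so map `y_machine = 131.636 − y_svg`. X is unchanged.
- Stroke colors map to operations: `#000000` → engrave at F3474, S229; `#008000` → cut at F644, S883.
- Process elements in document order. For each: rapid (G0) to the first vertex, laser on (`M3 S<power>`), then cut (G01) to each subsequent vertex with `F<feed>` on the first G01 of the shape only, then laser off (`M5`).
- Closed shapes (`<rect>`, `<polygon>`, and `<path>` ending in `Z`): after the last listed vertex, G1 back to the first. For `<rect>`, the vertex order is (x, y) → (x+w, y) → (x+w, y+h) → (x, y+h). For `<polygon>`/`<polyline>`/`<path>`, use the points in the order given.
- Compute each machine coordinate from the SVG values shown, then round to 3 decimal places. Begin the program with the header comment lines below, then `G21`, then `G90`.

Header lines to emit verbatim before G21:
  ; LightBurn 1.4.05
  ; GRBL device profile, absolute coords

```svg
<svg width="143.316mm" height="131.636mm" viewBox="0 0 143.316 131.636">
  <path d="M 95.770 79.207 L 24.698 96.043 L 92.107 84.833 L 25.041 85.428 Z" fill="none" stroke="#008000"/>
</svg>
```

viewBox `0 0 143.316 131.636` with mm width/height → 1 unit = 1 mm. Flip: y_m = 131.636 − y_svg.

**Shape 1** — `<path>` closed polygon, stroke `#008000` → cut (S883, F644). Machine vertices: (95.770,52.429) → (24.698,35.593) → (92.107,46.803) → (25.041,46.208) → (95.770,52.429). Closed: final G1 returns to the first vertex.

; LightBurn 1.4.05
; GRBL device profile, absolute coords
G21
G90
G0 X95.770 Y52.429
M3 S883
G01 X24.698 Y35.593 F644
G01 X92.107 Y46.803
G01 X25.041 Y46.208
G01 X95.770 Y52.429
M5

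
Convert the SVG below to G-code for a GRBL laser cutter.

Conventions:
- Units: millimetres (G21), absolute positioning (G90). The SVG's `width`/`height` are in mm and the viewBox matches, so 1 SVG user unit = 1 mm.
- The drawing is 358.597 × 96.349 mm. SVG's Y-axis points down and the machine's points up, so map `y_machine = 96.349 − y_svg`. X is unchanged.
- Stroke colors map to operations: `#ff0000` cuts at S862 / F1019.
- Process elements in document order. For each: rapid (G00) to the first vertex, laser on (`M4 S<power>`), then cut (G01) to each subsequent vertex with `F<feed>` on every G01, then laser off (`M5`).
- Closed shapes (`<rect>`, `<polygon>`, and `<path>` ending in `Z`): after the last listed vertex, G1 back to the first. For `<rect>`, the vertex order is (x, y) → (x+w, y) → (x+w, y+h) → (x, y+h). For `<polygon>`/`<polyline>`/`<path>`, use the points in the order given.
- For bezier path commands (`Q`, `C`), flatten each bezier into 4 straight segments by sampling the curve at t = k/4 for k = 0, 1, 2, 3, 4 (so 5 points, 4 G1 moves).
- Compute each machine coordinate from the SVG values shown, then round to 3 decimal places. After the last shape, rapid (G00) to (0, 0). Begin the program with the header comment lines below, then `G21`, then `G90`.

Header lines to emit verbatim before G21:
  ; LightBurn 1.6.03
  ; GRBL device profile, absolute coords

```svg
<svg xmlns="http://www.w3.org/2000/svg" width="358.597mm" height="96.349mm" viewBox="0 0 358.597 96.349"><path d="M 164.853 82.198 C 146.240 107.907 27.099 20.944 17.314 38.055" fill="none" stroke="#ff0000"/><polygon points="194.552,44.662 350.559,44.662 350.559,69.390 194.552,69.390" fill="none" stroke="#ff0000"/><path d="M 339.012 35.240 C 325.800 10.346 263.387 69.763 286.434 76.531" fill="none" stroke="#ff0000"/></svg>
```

Since the viewBox matches the mm dimensions, user units are millimetres directly. The only transform is the Y-flip y_m = 96.349 − y_svg.

Shape 1 is a cubic bezier drawn with `<path>`. Its stroke #ff0000 means cut at S862, F1019. After flipping Y the toolpath is (164.853,14.151) → (135.324,12.609) → (87.773,32.998) → (41.878,55.000) → (17.314,58.294).

Shape 2 is a rectangle drawn with `<polygon>`. Its stroke #ff0000 means cut at S862, F1019. After flipping Y the toolpath is (194.552,51.687) → (350.559,51.687) → (350.559,26.959) → (194.552,26.959) → (194.552,51.687), returning to the start.

Shape 3 is a cubic bezier drawn with `<path>`. Its stroke #ff0000 means cut at S862, F1019. After flipping Y the toolpath is (339.012,61.109) → (321.982,66.111) → (299.126,52.337) → (283.068,32.626) → (286.434,19.818).

; LightBurn 1.6.03
; GRBL device profile, absolute coords
G21
G90
G00 X164.853 Y14.151
M4 S862
G01 X135.324 Y12.609 F1019
G01 X87.773 Y32.998 F1019
G01 X41.878 Y55.000 F1019
G01 X17.314 Y58.294 F1019
M5
G00 X194.552 Y51.687
M4 S862
G01 X350.559 Y51.687 F1019
G01 X350.559 Y26.959 F1019
G01 X194.552 Y26.959 F1019
G01 X194.552 Y51.687 F1019
M5
G00 X339.012 Y61.109
M4 S862
G01 X321.982 Y66.111 F1019
G01 X299.126 Y52.337 F1019
G01 X283.068 Y32.626 F1019
G01 X286.434 Y19.818 F1019
M5
G00 X0.000 Y0.000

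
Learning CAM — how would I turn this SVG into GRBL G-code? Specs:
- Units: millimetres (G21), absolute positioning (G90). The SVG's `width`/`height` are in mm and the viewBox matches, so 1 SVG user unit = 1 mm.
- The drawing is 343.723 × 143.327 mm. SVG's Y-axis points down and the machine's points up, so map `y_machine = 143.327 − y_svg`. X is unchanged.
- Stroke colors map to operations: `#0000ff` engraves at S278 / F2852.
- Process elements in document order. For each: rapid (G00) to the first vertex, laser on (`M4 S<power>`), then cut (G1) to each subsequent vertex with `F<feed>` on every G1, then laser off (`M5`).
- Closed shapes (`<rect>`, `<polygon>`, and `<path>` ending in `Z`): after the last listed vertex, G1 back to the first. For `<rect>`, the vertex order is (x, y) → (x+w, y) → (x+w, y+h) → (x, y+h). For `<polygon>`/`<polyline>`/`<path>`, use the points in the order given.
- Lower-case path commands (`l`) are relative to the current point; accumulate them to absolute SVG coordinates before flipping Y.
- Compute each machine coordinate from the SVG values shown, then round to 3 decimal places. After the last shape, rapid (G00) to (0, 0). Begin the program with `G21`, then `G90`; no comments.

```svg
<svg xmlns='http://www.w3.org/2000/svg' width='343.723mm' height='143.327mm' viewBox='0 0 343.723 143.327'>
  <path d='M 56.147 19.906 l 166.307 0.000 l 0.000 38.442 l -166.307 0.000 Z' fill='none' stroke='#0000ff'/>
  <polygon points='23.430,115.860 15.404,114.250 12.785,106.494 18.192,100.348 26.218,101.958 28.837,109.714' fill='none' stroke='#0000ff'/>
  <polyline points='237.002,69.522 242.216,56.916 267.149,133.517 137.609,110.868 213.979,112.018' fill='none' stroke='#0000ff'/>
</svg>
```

1 u = 1 mm; y_m = 143.327 − y.

[1] `<path>` rectangle, #0000ff→engrave S278 F2852: (56.147,123.421) → (222.454,123.421) → (222.454,84.979) → (56.147,84.979) → (56.147,123.421) (closed)

[2] `<polygon>` regular polygon, #0000ff→engrave S278 F2852: (23.430,27.467) → (15.404,29.077) → (12.785,36.833) → (18.192,42.979) → (26.218,41.369) → (28.837,33.613) → (23.430,27.467) (closed)

[3] `<polyline>` open polyline, #0000ff→engrave S278 F2852: (237.002,73.805) → (242.216,86.411) → (267.149,9.810) → (137.609,32.459) → (213.979,31.309)

G21
G90
G00 X56.147 Y123.421
M4 S278
G1 X222.454 Y123.421 F2852
G1 X222.454 Y84.979 F2852
G1 X56.147 Y84.979 F2852
G1 X56.147 Y123.421 F2852
M5
G00 X23.430 Y27.467
M4 S278
G1 X15.404 Y29.077 F2852
G1 X12.785 Y36.833 F2852
G1 X18.192 Y42.979 F2852
G1 X26.218 Y41.369 F2852
G1 X28.837 Y33.613 F2852
G1 X23.430 Y27.467 F2852
M5
G00 X237.002 Y73.805
M4 S278
G1 X242.216 Y86.411 F2852
G1 X267.149 Y9.810 F2852
G1 X137.609 Y32.459 F2852
G1 X213.979 Y31.309 F2852
M5
G00 X0.000 Y0.000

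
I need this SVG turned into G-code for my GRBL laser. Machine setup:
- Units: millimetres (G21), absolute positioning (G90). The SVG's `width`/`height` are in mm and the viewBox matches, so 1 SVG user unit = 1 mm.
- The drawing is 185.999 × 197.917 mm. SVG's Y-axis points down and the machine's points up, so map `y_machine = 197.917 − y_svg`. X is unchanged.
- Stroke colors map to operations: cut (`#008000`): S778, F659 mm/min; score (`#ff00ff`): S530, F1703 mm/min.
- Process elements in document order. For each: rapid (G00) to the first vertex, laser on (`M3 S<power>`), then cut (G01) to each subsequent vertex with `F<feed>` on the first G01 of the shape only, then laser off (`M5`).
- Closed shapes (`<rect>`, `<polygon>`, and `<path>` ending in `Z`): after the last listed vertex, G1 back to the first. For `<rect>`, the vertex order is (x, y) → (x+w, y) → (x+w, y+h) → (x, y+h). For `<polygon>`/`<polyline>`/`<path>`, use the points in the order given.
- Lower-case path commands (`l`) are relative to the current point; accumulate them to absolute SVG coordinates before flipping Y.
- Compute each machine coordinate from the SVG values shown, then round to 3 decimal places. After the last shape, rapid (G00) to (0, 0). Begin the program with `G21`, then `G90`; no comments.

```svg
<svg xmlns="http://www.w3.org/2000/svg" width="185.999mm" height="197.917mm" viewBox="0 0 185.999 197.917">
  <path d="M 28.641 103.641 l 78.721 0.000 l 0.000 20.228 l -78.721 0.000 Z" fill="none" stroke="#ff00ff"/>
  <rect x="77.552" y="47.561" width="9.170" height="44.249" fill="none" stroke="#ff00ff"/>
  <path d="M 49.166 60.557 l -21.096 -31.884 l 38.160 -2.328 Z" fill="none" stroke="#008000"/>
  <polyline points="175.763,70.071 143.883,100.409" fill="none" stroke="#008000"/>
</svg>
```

1 u = 1 mm; y_m = 197.917 − y.

[1] `<path>` rectangle, #ff00ff→score S530 F1703: (28.641,94.276) → (107.362,94.276) → (107.362,74.048) → (28.641,74.048) → (28.641,94.276) (closed)

[2] `<rect>` rectangle, #ff00ff→score S530 F1703: (77.552,150.356) → (86.722,150.356) → (86.722,106.107) → (77.552,106.107) → (77.552,150.356) (closed)

[3] `<path>` regular polygon, #008000→cut S778 F659: (49.166,137.360) → (28.070,169.244) → (66.230,171.572) → (49.166,137.360) (closed)

[4] `<polyline>` line segment, #008000→cut S778 F659: (175.763,127.846) → (143.883,97.508)

G21
G90
G00 X28.641 Y94.276
M3 S530
G01 X107.362 Y94.276 F1703
G01 X107.362 Y74.048
G01 X28.641 Y74.048
G01 X28.641 Y94.276
M5
G00 X77.552 Y150.356
M3 S530
G01 X86.722 Y150.356 F1703
G01 X86.722 Y106.107
G01 X77.552 Y106.107
G01 X77.552 Y150.356
M5
G00 X49.166 Y137.360
M3 S778
G01 X28.070 Y169.244 F659
G01 X66.230 Y171.572
G01 X49.166 Y137.360
M5
G00 X175.763 Y127.846
M3 S778
G01 X143.883 Y97.508 F659
M5
G00 X0.000 Y0.000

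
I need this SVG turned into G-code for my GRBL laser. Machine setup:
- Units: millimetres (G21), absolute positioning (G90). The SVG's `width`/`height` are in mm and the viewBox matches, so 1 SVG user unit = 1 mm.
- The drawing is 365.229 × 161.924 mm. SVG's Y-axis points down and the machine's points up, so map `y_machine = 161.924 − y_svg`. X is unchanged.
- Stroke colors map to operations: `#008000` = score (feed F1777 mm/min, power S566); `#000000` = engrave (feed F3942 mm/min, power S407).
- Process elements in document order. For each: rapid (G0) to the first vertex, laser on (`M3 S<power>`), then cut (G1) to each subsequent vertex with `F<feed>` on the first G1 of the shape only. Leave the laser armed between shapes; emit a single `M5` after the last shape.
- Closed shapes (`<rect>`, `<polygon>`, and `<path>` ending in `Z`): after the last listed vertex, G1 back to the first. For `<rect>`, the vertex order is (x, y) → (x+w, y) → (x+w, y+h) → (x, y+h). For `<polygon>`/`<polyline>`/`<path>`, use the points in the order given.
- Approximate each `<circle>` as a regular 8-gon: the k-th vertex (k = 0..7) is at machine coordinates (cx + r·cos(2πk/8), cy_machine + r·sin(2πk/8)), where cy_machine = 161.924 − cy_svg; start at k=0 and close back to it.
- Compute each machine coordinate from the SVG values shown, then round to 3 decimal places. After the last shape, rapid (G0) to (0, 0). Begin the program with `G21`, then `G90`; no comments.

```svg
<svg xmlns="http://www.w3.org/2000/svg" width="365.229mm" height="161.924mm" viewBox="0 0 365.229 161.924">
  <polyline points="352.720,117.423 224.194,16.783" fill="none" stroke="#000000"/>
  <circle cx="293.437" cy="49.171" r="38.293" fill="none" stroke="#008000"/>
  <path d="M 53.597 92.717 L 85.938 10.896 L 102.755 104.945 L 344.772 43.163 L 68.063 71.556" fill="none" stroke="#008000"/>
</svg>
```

G21
G90
G0 X352.720 Y44.501
M3 S407
G1 X224.194 Y145.141 F3942
G0 X331.730 Y112.753
M3 S566
G1 X320.514 Y139.830 F1777
G1 X293.437 Y151.046
G1 X266.360 Y139.830
G1 X255.144 Y112.753
G1 X266.360 Y85.676
G1 X293.437 Y74.460
G1 X320.514 Y85.676
G1 X331.730 Y112.753
G0 X53.597 Y69.207
M3 S566
G1 X85.938 Y151.028 F1777
G1 X102.755 Y56.979
G1 X344.772 Y118.761
G1 X68.063 Y90.368
M5
G0 X0.000 Y0.000

Since the viewBox matches the mm dimensions, user units are millimetres directly. The only transform is the Y-flip y_m = 161.924 − y_svg.

Shape 1 is a line segment drawn with `<polyline>`. Its stroke #000000 means engrave at S407, F3942. After flipping Y the toolpath is (352.720,44.501) → (224.194,145.141).

Shape 2 is a circle drawn with `<circle>`. Its stroke #008000 means score at S566, F1777. After flipping Y the toolpath is (331.730,112.753) → (320.514,139.830) → (293.437,151.046) → (266.360,139.830) → (255.144,112.753) → (266.360,85.676) → (293.437,74.460) → (320.514,85.676) → (331.730,112.753), returning to the start.

Shape 3 is a open polyline drawn with `<path>`. Its stroke #008000 means score at S566, F1777. After flipping Y the toolpath is (53.597,69.207) → (85.938,151.028) → (102.755,56.979) → (344.772,118.761) → (68.063,90.368).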